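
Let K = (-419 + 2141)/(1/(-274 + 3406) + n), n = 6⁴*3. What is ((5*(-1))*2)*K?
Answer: -53933040/12177217 ≈ -4.4290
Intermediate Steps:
n = 3888 (n = 1296*3 = 3888)
K = 5393304/12177217 (K = (-419 + 2141)/(1/(-274 + 3406) + 3888) = 1722/(1/3132 + 3888) = 1722/(12177217/3132) = 1722*(3132/12177217) = 5393304/12177217 ≈ 0.44290)
((5*(-1))*2)*K = ((5*(-1))*2)*(5393304/12177217) = -5*2*(5393304/12177217) = -10*5393304/12177217 = -53933040/12177217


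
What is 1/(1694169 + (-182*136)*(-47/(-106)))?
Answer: 53/89209285 ≈ 5.9411e-7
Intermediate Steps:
1/(1694169 + (-182*136)*(-47/(-106))) = 1/(1694169 - (-1163344)*(-1)/106) = 1/(1694169 - 24752*47/106) = 1/(1694169 - 581672/53) = 1/(89209285/53) = 53/89209285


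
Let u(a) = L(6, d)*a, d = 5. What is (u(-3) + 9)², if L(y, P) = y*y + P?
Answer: 12996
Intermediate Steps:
L(y, P) = P + y² (L(y, P) = y² + P = P + y²)
u(a) = 41*a (u(a) = (5 + 6²)*a = (5 + 36)*a = 41*a)
(u(-3) + 9)² = (41*(-3) + 9)² = (-123 + 9)² = (-114)² = 12996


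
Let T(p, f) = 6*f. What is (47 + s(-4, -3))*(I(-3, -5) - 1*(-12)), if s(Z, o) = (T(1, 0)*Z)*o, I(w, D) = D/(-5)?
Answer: 611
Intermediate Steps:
I(w, D) = -D/5 (I(w, D) = D*(-⅕) = -D/5)
s(Z, o) = 0 (s(Z, o) = ((6*0)*Z)*o = (0*Z)*o = 0*o = 0)
(47 + s(-4, -3))*(I(-3, -5) - 1*(-12)) = (47 + 0)*(-⅕*(-5) - 1*(-12)) = 47*(1 + 12) = 47*13 = 611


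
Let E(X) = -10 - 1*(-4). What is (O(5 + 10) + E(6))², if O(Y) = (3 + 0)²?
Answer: 9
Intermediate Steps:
O(Y) = 9 (O(Y) = 3² = 9)
E(X) = -6 (E(X) = -10 + 4 = -6)
(O(5 + 10) + E(6))² = (9 - 6)² = 3² = 9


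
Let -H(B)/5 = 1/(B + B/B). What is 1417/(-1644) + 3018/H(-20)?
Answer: 94263163/8220 ≈ 11468.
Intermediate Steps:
H(B) = -5/(1 + B) (H(B) = -5/(B + B/B) = -5/(B + 1) = -5/(1 + B))
1417/(-1644) + 3018/H(-20) = 1417/(-1644) + 3018/((-5/(1 - 20))) = 1417*(-1/1644) + 3018/((-5/(-19))) = -1417/1644 + 3018/((-5*(-1/19))) = -1417/1644 + 3018/(5/19) = -1417/1644 + 3018*(19/5) = -1417/1644 + 57342/5 = 94263163/8220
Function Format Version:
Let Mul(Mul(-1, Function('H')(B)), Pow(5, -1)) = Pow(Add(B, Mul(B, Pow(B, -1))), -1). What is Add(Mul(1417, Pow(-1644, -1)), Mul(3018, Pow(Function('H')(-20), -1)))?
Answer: Rational(94263163, 8220) ≈ 11468.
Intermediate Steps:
Function('H')(B) = Mul(-5, Pow(Add(1, B), -1)) (Function('H')(B) = Mul(-5, Pow(Add(B, Mul(B, Pow(B, -1))), -1)) = Mul(-5, Pow(Add(B, 1), -1)) = Mul(-5, Pow(Add(1, B), -1)))
Add(Mul(1417, Pow(-1644, -1)), Mul(3018, Pow(Function('H')(-20), -1))) = Add(Mul(1417, Pow(-1644, -1)), Mul(3018, Pow(Mul(-5, Pow(Add(1, -20), -1)), -1))) = Add(Mul(1417, Rational(-1, 1644)), Mul(3018, Pow(Mul(-5, Pow(-19, -1)), -1))) = Add(Rational(-1417, 1644), Mul(3018, Pow(Mul(-5, Rational(-1, 19)), -1))) = Add(Rational(-1417, 1644), Mul(3018, Pow(Rational(5, 19), -1))) = Add(Rational(-1417, 1644), Mul(3018, Rational(19, 5))) = Add(Rational(-1417, 1644), Rational(57342, 5)) = Rational(94263163, 8220)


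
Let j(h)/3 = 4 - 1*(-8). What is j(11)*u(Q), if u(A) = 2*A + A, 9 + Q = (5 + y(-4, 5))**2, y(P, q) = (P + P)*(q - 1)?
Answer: 77760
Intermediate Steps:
y(P, q) = 2*P*(-1 + q) (y(P, q) = (2*P)*(-1 + q) = 2*P*(-1 + q))
Q = 720 (Q = -9 + (5 + 2*(-4)*(-1 + 5))**2 = -9 + (5 + 2*(-4)*4)**2 = -9 + (5 - 32)**2 = -9 + (-27)**2 = -9 + 729 = 720)
j(h) = 36 (j(h) = 3*(4 - 1*(-8)) = 3*(4 + 8) = 3*12 = 36)
u(A) = 3*A
j(11)*u(Q) = 36*(3*720) = 36*2160 = 77760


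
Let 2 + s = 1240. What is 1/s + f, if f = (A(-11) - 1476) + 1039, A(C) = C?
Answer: -554623/1238 ≈ -448.00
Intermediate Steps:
s = 1238 (s = -2 + 1240 = 1238)
f = -448 (f = (-11 - 1476) + 1039 = -1487 + 1039 = -448)
1/s + f = 1/1238 - 448 = -554623/1238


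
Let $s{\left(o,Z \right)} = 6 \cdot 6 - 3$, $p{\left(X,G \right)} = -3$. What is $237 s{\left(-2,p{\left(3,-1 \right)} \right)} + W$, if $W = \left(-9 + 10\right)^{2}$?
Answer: $7822$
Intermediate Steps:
$W = 1$ ($W = 1^{2} = 1$)
$s{\left(o,Z \right)} = 33$ ($s{\left(o,Z \right)} = 36 - 3 = 33$)
$237 s{\left(-2,p{\left(3,-1 \right)} \right)} + W = 237 \cdot 33 + 1 = 7821 + 1 = 7822$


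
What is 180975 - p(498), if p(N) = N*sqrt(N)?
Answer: 180975 - 498*sqrt(498) ≈ 1.6986e+5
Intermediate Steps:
p(N) = N**(3/2)
180975 - p(498) = 180975 - 498**(3/2) = 180975 - 498*sqrt(498)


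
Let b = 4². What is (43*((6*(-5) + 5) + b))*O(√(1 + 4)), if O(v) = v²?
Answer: -1935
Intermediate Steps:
b = 16
(43*((6*(-5) + 5) + b))*O(√(1 + 4)) = (43*((6*(-5) + 5) + 16))*(√(1 + 4))² = (43*((-30 + 5) + 16))*(√5)² = (43*(-25 + 16))*5 = (43*(-9))*5 = -387*5 = -1935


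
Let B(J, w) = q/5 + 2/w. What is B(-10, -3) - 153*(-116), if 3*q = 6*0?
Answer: 53242/3 ≈ 17747.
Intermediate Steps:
q = 0 (q = (6*0)/3 = (⅓)*0 = 0)
B(J, w) = 2/w (B(J, w) = 0/5 + 2/w = 0*(⅕) + 2/w = 0 + 2/w = 2/w)
B(-10, -3) - 153*(-116) = 2/(-3) - 153*(-116) = 2*(-⅓) + 17748 = -⅔ + 17748 = 53242/3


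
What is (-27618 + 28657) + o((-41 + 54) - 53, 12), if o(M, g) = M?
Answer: 999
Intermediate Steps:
(-27618 + 28657) + o((-41 + 54) - 53, 12) = (-27618 + 28657) + ((-41 + 54) - 53) = 1039 + (13 - 53) = 1039 - 40 = 999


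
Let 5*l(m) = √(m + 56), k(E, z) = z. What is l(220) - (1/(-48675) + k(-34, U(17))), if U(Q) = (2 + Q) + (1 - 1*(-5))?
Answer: -1216874/48675 + 2*√69/5 ≈ -21.677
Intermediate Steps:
U(Q) = 8 + Q (U(Q) = (2 + Q) + (1 + 5) = (2 + Q) + 6 = 8 + Q)
l(m) = √(56 + m)/5 (l(m) = √(m + 56)/5 = √(56 + m)/5)
l(220) - (1/(-48675) + k(-34, U(17))) = √(56 + 220)/5 - (1/(-48675) + (8 + 17)) = √276/5 - (-1/48675 + 25) = (2*√69)/5 - 1*1216874/48675 = 2*√69/5 - 1216874/48675 = -1216874/48675 + 2*√69/5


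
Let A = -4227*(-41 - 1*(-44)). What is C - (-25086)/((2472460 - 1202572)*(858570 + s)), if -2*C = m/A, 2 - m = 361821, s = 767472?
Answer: -20753246580152897/1454715866812032 ≈ -14.266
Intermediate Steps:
A = -12681 (A = -4227*(-41 + 44) = -4227*3 = -12681)
m = -361819 (m = 2 - 1*361821 = 2 - 361821 = -361819)
C = -361819/25362 (C = -(-361819)/(2*(-12681)) = -(-361819)*(-1)/(2*12681) = -1/2*361819/12681 = -361819/25362 ≈ -14.266)
C - (-25086)/((2472460 - 1202572)*(858570 + s)) = -361819/25362 - (-25086)/((2472460 - 1202572)*(858570 + 767472)) = -361819/25362 - (-25086)/(1269888*1626042) = -361819/25362 - (-25086)/2064891223296 = -361819/25362 - 1*(-4181/344148537216) = -361819/25362 + 4181/344148537216 = -20753246580152897/1454715866812032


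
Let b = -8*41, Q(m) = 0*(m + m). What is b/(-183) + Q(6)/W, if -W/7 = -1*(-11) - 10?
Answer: 328/183 ≈ 1.7923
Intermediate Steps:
Q(m) = 0 (Q(m) = 0*(2*m) = 0)
W = -7 (W = -7*(-1*(-11) - 10) = -7*(11 - 10) = -7*1 = -7)
b = -328
b/(-183) + Q(6)/W = -328/(-183) + 0/(-7) = -328*(-1/183) + 0*(-1/7) = 328/183 + 0 = 328/183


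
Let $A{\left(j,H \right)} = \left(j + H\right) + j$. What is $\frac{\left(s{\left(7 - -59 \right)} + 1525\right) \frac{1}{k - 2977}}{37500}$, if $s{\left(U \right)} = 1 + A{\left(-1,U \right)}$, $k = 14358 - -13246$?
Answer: $\frac{53}{30783750} \approx 1.7217 \cdot 10^{-6}$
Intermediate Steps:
$A{\left(j,H \right)} = H + 2 j$ ($A{\left(j,H \right)} = \left(H + j\right) + j = H + 2 j$)
$k = 27604$ ($k = 14358 + 13246 = 27604$)
$s{\left(U \right)} = -1 + U$ ($s{\left(U \right)} = 1 + \left(U + 2 \left(-1\right)\right) = 1 + \left(U - 2\right) = 1 + \left(-2 + U\right) = -1 + U$)
$\frac{\left(s{\left(7 - -59 \right)} + 1525\right) \frac{1}{k - 2977}}{37500} = \frac{\left(\left(-1 + \left(7 - -59\right)\right) + 1525\right) \frac{1}{27604 - 2977}}{37500} = \frac{\left(-1 + \left(7 + 59\right)\right) + 1525}{24627} \cdot \frac{1}{37500} = \left(\left(-1 + 66\right) + 1525\right) \frac{1}{24627} \cdot \frac{1}{37500} = \left(65 + 1525\right) \frac{1}{24627} \cdot \frac{1}{37500} = 1590 \cdot \frac{1}{24627} \cdot \frac{1}{37500} = \frac{530}{8209} \cdot \frac{1}{37500} = \frac{53}{30783750}$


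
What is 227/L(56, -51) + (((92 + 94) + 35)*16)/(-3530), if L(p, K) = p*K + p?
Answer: -1070211/988400 ≈ -1.0828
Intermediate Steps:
L(p, K) = p + K*p (L(p, K) = K*p + p = p + K*p)
227/L(56, -51) + (((92 + 94) + 35)*16)/(-3530) = 227/((56*(1 - 51))) + (((92 + 94) + 35)*16)/(-3530) = 227/((56*(-50))) + ((186 + 35)*16)*(-1/3530) = 227/(-2800) + (221*16)*(-1/3530) = 227*(-1/2800) + 3536*(-1/3530) = -227/2800 - 1768/1765 = -1070211/988400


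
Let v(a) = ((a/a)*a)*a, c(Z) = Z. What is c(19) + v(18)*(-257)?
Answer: -83249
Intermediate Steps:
v(a) = a**2 (v(a) = (1*a)*a = a*a = a**2)
c(19) + v(18)*(-257) = 19 + 18**2*(-257) = 19 + 324*(-257) = 19 - 83268 = -83249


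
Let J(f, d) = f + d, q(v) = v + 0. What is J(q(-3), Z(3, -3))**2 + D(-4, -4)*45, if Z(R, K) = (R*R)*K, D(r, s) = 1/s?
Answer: 3555/4 ≈ 888.75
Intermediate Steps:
Z(R, K) = K*R**2 (Z(R, K) = R**2*K = K*R**2)
q(v) = v
J(f, d) = d + f
J(q(-3), Z(3, -3))**2 + D(-4, -4)*45 = (-3*3**2 - 3)**2 + 45/(-4) = (-3*9 - 3)**2 - 1/4*45 = (-27 - 3)**2 - 45/4 = (-30)**2 - 45/4 = 900 - 45/4 = 3555/4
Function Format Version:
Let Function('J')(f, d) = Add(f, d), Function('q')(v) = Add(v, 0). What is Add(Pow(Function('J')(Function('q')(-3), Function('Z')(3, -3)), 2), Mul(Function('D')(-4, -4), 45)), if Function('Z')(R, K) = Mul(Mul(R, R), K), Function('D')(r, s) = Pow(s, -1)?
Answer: Rational(3555, 4) ≈ 888.75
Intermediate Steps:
Function('Z')(R, K) = Mul(K, Pow(R, 2)) (Function('Z')(R, K) = Mul(Pow(R, 2), K) = Mul(K, Pow(R, 2)))
Function('q')(v) = v
Function('J')(f, d) = Add(d, f)
Add(Pow(Function('J')(Function('q')(-3), Function('Z')(3, -3)), 2), Mul(Function('D')(-4, -4), 45)) = Add(Pow(Add(Mul(-3, Pow(3, 2)), -3), 2), Mul(Pow(-4, -1), 45)) = Add(Pow(Add(Mul(-3, 9), -3), 2), Mul(Rational(-1, 4), 45)) = Add(Pow(Add(-27, -3), 2), Rational(-45, 4)) = Add(Pow(-30, 2), Rational(-45, 4)) = Add(900, Rational(-45, 4)) = Rational(3555, 4)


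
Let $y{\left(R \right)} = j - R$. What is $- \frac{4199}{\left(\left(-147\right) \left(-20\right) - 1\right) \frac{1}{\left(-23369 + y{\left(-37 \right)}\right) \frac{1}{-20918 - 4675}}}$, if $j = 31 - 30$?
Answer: $- \frac{1718717}{1319611} \approx -1.3024$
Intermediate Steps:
$j = 1$
$y{\left(R \right)} = 1 - R$
$- \frac{4199}{\left(\left(-147\right) \left(-20\right) - 1\right) \frac{1}{\left(-23369 + y{\left(-37 \right)}\right) \frac{1}{-20918 - 4675}}} = - \frac{4199}{\left(\left(-147\right) \left(-20\right) - 1\right) \frac{1}{\left(-23369 + \left(1 - -37\right)\right) \frac{1}{-20918 - 4675}}} = - \frac{4199}{\left(2940 - 1\right) \frac{1}{\left(-23369 + \left(1 + 37\right)\right) \frac{1}{-25593}}} = - \frac{4199}{2939 \frac{1}{\left(-23369 + 38\right) \left(- \frac{1}{25593}\right)}} = - \frac{4199}{2939 \frac{1}{\left(-23331\right) \left(- \frac{1}{25593}\right)}} = - \frac{4199}{2939 \frac{1}{\frac{7777}{8531}}} = - \frac{4199}{2939 \cdot \frac{8531}{7777}} = - \frac{4199}{\frac{25072609}{7777}} = \left(-4199\right) \frac{7777}{25072609} = - \frac{1718717}{1319611}$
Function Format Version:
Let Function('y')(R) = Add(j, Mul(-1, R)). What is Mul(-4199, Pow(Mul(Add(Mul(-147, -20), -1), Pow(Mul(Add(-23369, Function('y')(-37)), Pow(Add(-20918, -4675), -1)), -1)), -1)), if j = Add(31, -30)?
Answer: Rational(-1718717, 1319611) ≈ -1.3024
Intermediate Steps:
j = 1
Function('y')(R) = Add(1, Mul(-1, R))
Mul(-4199, Pow(Mul(Add(Mul(-147, -20), -1), Pow(Mul(Add(-23369, Function('y')(-37)), Pow(Add(-20918, -4675), -1)), -1)), -1)) = Mul(-4199, Pow(Mul(Add(Mul(-147, -20), -1), Pow(Mul(Add(-23369, Add(1, Mul(-1, -37))), Pow(Add(-20918, -4675), -1)), -1)), -1)) = Mul(-4199, Pow(Mul(Add(2940, -1), Pow(Mul(Add(-23369, Add(1, 37)), Pow(-25593, -1)), -1)), -1)) = Mul(-4199, Pow(Mul(2939, Pow(Mul(Add(-23369, 38), Rational(-1, 25593)), -1)), -1)) = Mul(-4199, Pow(Mul(2939, Pow(Mul(-23331, Rational(-1, 25593)), -1)), -1)) = Mul(-4199, Pow(Mul(2939, Pow(Rational(7777, 8531), -1)), -1)) = Mul(-4199, Pow(Mul(2939, Rational(8531, 7777)), -1)) = Mul(-4199, Pow(Rational(25072609, 7777), -1)) = Mul(-4199, Rational(7777, 25072609)) = Rational(-1718717, 1319611)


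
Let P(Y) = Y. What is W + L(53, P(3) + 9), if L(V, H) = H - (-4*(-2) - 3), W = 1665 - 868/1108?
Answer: 462927/277 ≈ 1671.2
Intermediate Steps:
W = 460988/277 (W = 1665 - 868*1/1108 = 1665 - 217/277 = 460988/277 ≈ 1664.2)
L(V, H) = -5 + H (L(V, H) = H - (8 - 3) = H - 1*5 = H - 5 = -5 + H)
W + L(53, P(3) + 9) = 460988/277 + (-5 + (3 + 9)) = 460988/277 + (-5 + 12) = 460988/277 + 7 = 462927/277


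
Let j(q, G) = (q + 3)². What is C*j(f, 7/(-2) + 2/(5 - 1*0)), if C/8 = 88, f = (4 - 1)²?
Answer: 101376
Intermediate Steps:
f = 9 (f = 3² = 9)
j(q, G) = (3 + q)²
C = 704 (C = 8*88 = 704)
C*j(f, 7/(-2) + 2/(5 - 1*0)) = 704*(3 + 9)² = 704*12² = 704*144 = 101376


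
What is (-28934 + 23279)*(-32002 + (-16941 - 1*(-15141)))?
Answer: 191150310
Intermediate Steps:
(-28934 + 23279)*(-32002 + (-16941 - 1*(-15141))) = -5655*(-32002 + (-16941 + 15141)) = -5655*(-32002 - 1800) = -5655*(-33802) = 191150310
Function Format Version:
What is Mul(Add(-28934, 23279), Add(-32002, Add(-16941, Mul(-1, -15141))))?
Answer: 191150310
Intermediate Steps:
Mul(Add(-28934, 23279), Add(-32002, Add(-16941, Mul(-1, -15141)))) = Mul(-5655, Add(-32002, Add(-16941, 15141))) = Mul(-5655, Add(-32002, -1800)) = Mul(-5655, -33802) = 191150310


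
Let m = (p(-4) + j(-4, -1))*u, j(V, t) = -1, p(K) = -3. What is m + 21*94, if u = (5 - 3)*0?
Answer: 1974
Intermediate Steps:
u = 0 (u = 2*0 = 0)
m = 0 (m = (-3 - 1)*0 = -4*0 = 0)
m + 21*94 = 0 + 21*94 = 0 + 1974 = 1974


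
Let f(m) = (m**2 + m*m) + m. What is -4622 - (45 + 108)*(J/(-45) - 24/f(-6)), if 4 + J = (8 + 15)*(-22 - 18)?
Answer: -423938/55 ≈ -7708.0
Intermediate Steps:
f(m) = m + 2*m**2 (f(m) = (m**2 + m**2) + m = 2*m**2 + m = m + 2*m**2)
J = -924 (J = -4 + (8 + 15)*(-22 - 18) = -4 + 23*(-40) = -4 - 920 = -924)
-4622 - (45 + 108)*(J/(-45) - 24/f(-6)) = -4622 - (45 + 108)*(-924/(-45) - 24*(-1/(6*(1 + 2*(-6))))) = -4622 - 153*(-924*(-1/45) - 24*(-1/(6*(1 - 12)))) = -4622 - 153*(308/15 - 24/((-6*(-11)))) = -4622 - 153*(308/15 - 24/66) = -4622 - 153*(308/15 - 24*1/66) = -4622 - 153*(308/15 - 4/11) = -4622 - 153*3328/165 = -4622 - 1*169728/55 = -4622 - 169728/55 = -423938/55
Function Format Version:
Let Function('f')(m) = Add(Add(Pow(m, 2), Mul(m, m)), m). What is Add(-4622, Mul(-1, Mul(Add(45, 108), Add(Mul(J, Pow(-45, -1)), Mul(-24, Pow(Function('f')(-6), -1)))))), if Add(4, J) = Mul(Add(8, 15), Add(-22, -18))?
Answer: Rational(-423938, 55) ≈ -7708.0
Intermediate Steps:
Function('f')(m) = Add(m, Mul(2, Pow(m, 2))) (Function('f')(m) = Add(Add(Pow(m, 2), Pow(m, 2)), m) = Add(Mul(2, Pow(m, 2)), m) = Add(m, Mul(2, Pow(m, 2))))
J = -924 (J = Add(-4, Mul(Add(8, 15), Add(-22, -18))) = Add(-4, Mul(23, -40)) = Add(-4, -920) = -924)
Add(-4622, Mul(-1, Mul(Add(45, 108), Add(Mul(J, Pow(-45, -1)), Mul(-24, Pow(Function('f')(-6), -1)))))) = Add(-4622, Mul(-1, Mul(Add(45, 108), Add(Mul(-924, Pow(-45, -1)), Mul(-24, Pow(Mul(-6, Add(1, Mul(2, -6))), -1)))))) = Add(-4622, Mul(-1, Mul(153, Add(Mul(-924, Rational(-1, 45)), Mul(-24, Pow(Mul(-6, Add(1, -12)), -1)))))) = Add(-4622, Mul(-1, Mul(153, Add(Rational(308, 15), Mul(-24, Pow(Mul(-6, -11), -1)))))) = Add(-4622, Mul(-1, Mul(153, Add(Rational(308, 15), Mul(-24, Pow(66, -1)))))) = Add(-4622, Mul(-1, Mul(153, Add(Rational(308, 15), Mul(-24, Rational(1, 66)))))) = Add(-4622, Mul(-1, Mul(153, Add(Rational(308, 15), Rational(-4, 11))))) = Add(-4622, Mul(-1, Mul(153, Rational(3328, 165)))) = Add(-4622, Mul(-1, Rational(169728, 55))) = Add(-4622, Rational(-169728, 55)) = Rational(-423938, 55)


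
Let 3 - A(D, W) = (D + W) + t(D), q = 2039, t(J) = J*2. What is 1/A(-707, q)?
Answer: 1/85 ≈ 0.011765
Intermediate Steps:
t(J) = 2*J
A(D, W) = 3 - W - 3*D (A(D, W) = 3 - ((D + W) + 2*D) = 3 - (W + 3*D) = 3 + (-W - 3*D) = 3 - W - 3*D)
1/A(-707, q) = 1/(3 - 1*2039 - 3*(-707)) = 1/(3 - 2039 + 2121) = 1/85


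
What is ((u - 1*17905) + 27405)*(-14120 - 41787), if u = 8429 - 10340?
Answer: -424278223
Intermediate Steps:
u = -1911
((u - 1*17905) + 27405)*(-14120 - 41787) = ((-1911 - 1*17905) + 27405)*(-14120 - 41787) = ((-1911 - 17905) + 27405)*(-55907) = (-19816 + 27405)*(-55907) = 7589*(-55907) = -424278223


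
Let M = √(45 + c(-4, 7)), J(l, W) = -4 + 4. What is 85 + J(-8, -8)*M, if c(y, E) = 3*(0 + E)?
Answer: 85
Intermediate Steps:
J(l, W) = 0
c(y, E) = 3*E
M = √66 (M = √(45 + 3*7) = √(45 + 21) = √66 ≈ 8.1240)
85 + J(-8, -8)*M = 85 + 0*√66 = 85 + 0 = 85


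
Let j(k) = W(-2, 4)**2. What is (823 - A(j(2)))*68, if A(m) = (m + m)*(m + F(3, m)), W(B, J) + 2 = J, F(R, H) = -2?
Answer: 54876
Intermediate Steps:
W(B, J) = -2 + J
j(k) = 4 (j(k) = (-2 + 4)**2 = 2**2 = 4)
A(m) = 2*m*(-2 + m) (A(m) = (m + m)*(m - 2) = (2*m)*(-2 + m) = 2*m*(-2 + m))
(823 - A(j(2)))*68 = (823 - 2*4*(-2 + 4))*68 = (823 - 2*4*2)*68 = (823 - 1*16)*68 = (823 - 16)*68 = 807*68 = 54876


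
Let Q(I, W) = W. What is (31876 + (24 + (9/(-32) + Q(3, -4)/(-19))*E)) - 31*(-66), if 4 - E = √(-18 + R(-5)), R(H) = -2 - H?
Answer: 5159749/152 + 43*I*√15/608 ≈ 33946.0 + 0.27391*I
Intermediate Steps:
E = 4 - I*√15 (E = 4 - √(-18 + (-2 - 1*(-5))) = 4 - √(-18 + (-2 + 5)) = 4 - √(-18 + 3) = 4 - √(-15) = 4 - I*√15 ≈ 4.0 - 3.873*I)
(31876 + (24 + (9/(-32) + Q(3, -4)/(-19))*E)) - 31*(-66) = (31876 + (24 + (9/(-32) - 4/(-19))*(4 - I*√15))) - 31*(-66) = (31876 + (24 + (9*(-1/32) - 4*(-1/19))*(4 - I*√15))) + 2046 = (31876 + (24 + (-9/32 + 4/19)*(4 - I*√15))) + 2046 = (31876 + (24 - 43*(4 - I*√15)/608)) + 2046 = (31876 + (24 + (-43/152 + 43*I*√15/608))) + 2046 = (31876 + (3605/152 + 43*I*√15/608)) + 2046 = (4848757/152 + 43*I*√15/608) + 2046 = 5159749/152 + 43*I*√15/608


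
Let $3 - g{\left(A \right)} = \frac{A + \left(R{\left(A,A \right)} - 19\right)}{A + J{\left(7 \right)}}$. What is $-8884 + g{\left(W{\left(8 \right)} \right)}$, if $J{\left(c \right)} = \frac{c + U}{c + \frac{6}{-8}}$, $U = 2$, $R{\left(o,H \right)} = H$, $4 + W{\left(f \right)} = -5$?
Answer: $- \frac{1679434}{189} \approx -8885.9$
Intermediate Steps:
$W{\left(f \right)} = -9$ ($W{\left(f \right)} = -4 - 5 = -9$)
$J{\left(c \right)} = \frac{2 + c}{- \frac{3}{4} + c}$ ($J{\left(c \right)} = \frac{c + 2}{c + \frac{6}{-8}} = \frac{2 + c}{c + 6 \left(- \frac{1}{8}\right)} = \frac{2 + c}{c - \frac{3}{4}} = \frac{2 + c}{- \frac{3}{4} + c}$)
$g{\left(A \right)} = 3 - \frac{-19 + 2 A}{\frac{36}{25} + A}$ ($g{\left(A \right)} = 3 - \frac{A + \left(A - 19\right)}{A + \frac{4 \left(2 + 7\right)}{-3 + 4 \cdot 7}} = 3 - \frac{A + \left(-19 + A\right)}{A + 4 \frac{1}{-3 + 28} \cdot 9} = 3 - \frac{-19 + 2 A}{A + 4 \cdot \frac{1}{25} \cdot 9} = 3 - \frac{-19 + 2 A}{A + \frac{36}{25}} = 3 - \frac{-19 + 2 A}{\frac{36}{25} + A}$)
$-8884 + g{\left(W{\left(8 \right)} \right)} = -8884 + \frac{583 + 25 \left(-9\right)}{36 + 25 \left(-9\right)} = -8884 + \frac{583 - 225}{36 - 225} = -8884 + \frac{1}{-189} \cdot 358 = -8884 - \frac{358}{189} = - \frac{1679434}{189}$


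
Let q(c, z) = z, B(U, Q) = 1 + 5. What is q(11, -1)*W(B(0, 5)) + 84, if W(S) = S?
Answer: 78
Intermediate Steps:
B(U, Q) = 6
q(11, -1)*W(B(0, 5)) + 84 = -1*6 + 84 = -6 + 84 = 78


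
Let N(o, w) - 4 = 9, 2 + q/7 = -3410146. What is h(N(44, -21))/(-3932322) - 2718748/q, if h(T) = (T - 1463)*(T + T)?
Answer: 482955442919/3911191667733 ≈ 0.12348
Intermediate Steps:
q = -23871036 (q = -14 + 7*(-3410146) = -14 - 23871022 = -23871036)
N(o, w) = 13 (N(o, w) = 4 + 9 = 13)
h(T) = 2*T*(-1463 + T) (h(T) = (-1463 + T)*(2*T) = 2*T*(-1463 + T))
h(N(44, -21))/(-3932322) - 2718748/q = (2*13*(-1463 + 13))/(-3932322) - 2718748/(-23871036) = (2*13*(-1450))*(-1/3932322) - 2718748*(-1/23871036) = -37700*(-1/3932322) + 679687/5967759 = 18850/1966161 + 679687/5967759 = 482955442919/3911191667733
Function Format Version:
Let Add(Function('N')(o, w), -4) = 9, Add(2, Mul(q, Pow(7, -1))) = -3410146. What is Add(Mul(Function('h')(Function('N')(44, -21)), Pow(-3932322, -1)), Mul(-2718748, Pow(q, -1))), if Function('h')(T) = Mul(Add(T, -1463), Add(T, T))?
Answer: Rational(482955442919, 3911191667733) ≈ 0.12348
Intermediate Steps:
q = -23871036 (q = Add(-14, Mul(7, -3410146)) = Add(-14, -23871022) = -23871036)
Function('N')(o, w) = 13 (Function('N')(o, w) = Add(4, 9) = 13)
Function('h')(T) = Mul(2, T, Add(-1463, T)) (Function('h')(T) = Mul(Add(-1463, T), Mul(2, T)) = Mul(2, T, Add(-1463, T)))
Add(Mul(Function('h')(Function('N')(44, -21)), Pow(-3932322, -1)), Mul(-2718748, Pow(q, -1))) = Add(Mul(Mul(2, 13, Add(-1463, 13)), Pow(-3932322, -1)), Mul(-2718748, Pow(-23871036, -1))) = Add(Mul(Mul(2, 13, -1450), Rational(-1, 3932322)), Mul(-2718748, Rational(-1, 23871036))) = Add(Mul(-37700, Rational(-1, 3932322)), Rational(679687, 5967759)) = Add(Rational(18850, 1966161), Rational(679687, 5967759)) = Rational(482955442919, 3911191667733)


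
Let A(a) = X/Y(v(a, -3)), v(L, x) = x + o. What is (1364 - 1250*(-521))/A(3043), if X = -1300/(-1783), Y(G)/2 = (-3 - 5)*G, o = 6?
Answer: -13963329144/325 ≈ -4.2964e+7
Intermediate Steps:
v(L, x) = 6 + x (v(L, x) = x + 6 = 6 + x)
Y(G) = -16*G (Y(G) = 2*((-3 - 5)*G) = 2*(-8*G) = -16*G)
X = 1300/1783 (X = -1300*(-1/1783) = 1300/1783 ≈ 0.72911)
A(a) = -325/21396 (A(a) = 1300/(1783*((-16*(6 - 3)))) = 1300/(1783*((-16*3))) = (1300/1783)/(-48) = (1300/1783)*(-1/48) = -325/21396)
(1364 - 1250*(-521))/A(3043) = (1364 - 1250*(-521))/(-325/21396) = (1364 + 651250)*(-21396/325) = 652614*(-21396/325) = -13963329144/325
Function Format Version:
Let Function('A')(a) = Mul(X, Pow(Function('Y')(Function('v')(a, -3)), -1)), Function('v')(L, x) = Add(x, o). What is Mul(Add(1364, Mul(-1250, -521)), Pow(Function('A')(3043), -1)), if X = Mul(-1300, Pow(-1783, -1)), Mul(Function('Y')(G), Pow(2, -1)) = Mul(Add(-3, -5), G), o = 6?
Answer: Rational(-13963329144, 325) ≈ -4.2964e+7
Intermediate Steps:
Function('v')(L, x) = Add(6, x) (Function('v')(L, x) = Add(x, 6) = Add(6, x))
Function('Y')(G) = Mul(-16, G) (Function('Y')(G) = Mul(2, Mul(Add(-3, -5), G)) = Mul(2, Mul(-8, G)) = Mul(-16, G))
X = Rational(1300, 1783) (X = Mul(-1300, Rational(-1, 1783)) = Rational(1300, 1783) ≈ 0.72911)
Function('A')(a) = Rational(-325, 21396) (Function('A')(a) = Mul(Rational(1300, 1783), Pow(Mul(-16, Add(6, -3)), -1)) = Mul(Rational(1300, 1783), Pow(Mul(-16, 3), -1)) = Mul(Rational(1300, 1783), Pow(-48, -1)) = Mul(Rational(1300, 1783), Rational(-1, 48)) = Rational(-325, 21396))
Mul(Add(1364, Mul(-1250, -521)), Pow(Function('A')(3043), -1)) = Mul(Add(1364, Mul(-1250, -521)), Pow(Rational(-325, 21396), -1)) = Mul(Add(1364, 651250), Rational(-21396, 325)) = Mul(652614, Rational(-21396, 325)) = Rational(-13963329144, 325)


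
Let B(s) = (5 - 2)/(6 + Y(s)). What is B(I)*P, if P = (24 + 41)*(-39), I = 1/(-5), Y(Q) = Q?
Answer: -38025/29 ≈ -1311.2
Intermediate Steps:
I = -⅕ ≈ -0.20000
B(s) = 3/(6 + s) (B(s) = (5 - 2)/(6 + s) = 3/(6 + s))
P = -2535 (P = 65*(-39) = -2535)
B(I)*P = (3/(6 - ⅕))*(-2535) = (3/(29/5))*(-2535) = (3*(5/29))*(-2535) = (15/29)*(-2535) = -38025/29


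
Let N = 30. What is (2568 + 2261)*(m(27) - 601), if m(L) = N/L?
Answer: -26071771/9 ≈ -2.8969e+6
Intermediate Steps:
m(L) = 30/L
(2568 + 2261)*(m(27) - 601) = (2568 + 2261)*(30/27 - 601) = 4829*(30*(1/27) - 601) = 4829*(10/9 - 601) = 4829*(-5399/9) = -26071771/9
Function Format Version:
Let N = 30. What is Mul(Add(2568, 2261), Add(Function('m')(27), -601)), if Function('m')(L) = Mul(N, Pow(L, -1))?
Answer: Rational(-26071771, 9) ≈ -2.8969e+6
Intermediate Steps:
Function('m')(L) = Mul(30, Pow(L, -1))
Mul(Add(2568, 2261), Add(Function('m')(27), -601)) = Mul(Add(2568, 2261), Add(Mul(30, Pow(27, -1)), -601)) = Mul(4829, Add(Mul(30, Rational(1, 27)), -601)) = Mul(4829, Add(Rational(10, 9), -601)) = Mul(4829, Rational(-5399, 9)) = Rational(-26071771, 9)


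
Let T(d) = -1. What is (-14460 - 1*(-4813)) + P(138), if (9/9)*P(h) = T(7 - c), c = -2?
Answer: -9648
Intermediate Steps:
P(h) = -1
(-14460 - 1*(-4813)) + P(138) = (-14460 - 1*(-4813)) - 1 = (-14460 + 4813) - 1 = -9647 - 1 = -9648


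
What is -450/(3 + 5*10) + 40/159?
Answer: -1310/159 ≈ -8.2390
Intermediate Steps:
-450/(3 + 5*10) + 40/159 = -450/(3 + 50) + 40*(1/159) = -450/53 + 40/159 = -1310/159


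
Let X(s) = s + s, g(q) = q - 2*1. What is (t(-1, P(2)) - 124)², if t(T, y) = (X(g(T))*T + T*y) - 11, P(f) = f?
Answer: 17161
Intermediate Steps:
g(q) = -2 + q (g(q) = q - 2 = -2 + q)
X(s) = 2*s
t(T, y) = -11 + T*y + T*(-4 + 2*T) (t(T, y) = ((2*(-2 + T))*T + T*y) - 11 = ((-4 + 2*T)*T + T*y) - 11 = (T*(-4 + 2*T) + T*y) - 11 = (T*y + T*(-4 + 2*T)) - 11 = -11 + T*y + T*(-4 + 2*T))
(t(-1, P(2)) - 124)² = ((-11 - 1*2 + 2*(-1)*(-2 - 1)) - 124)² = ((-11 - 2 + 2*(-1)*(-3)) - 124)² = ((-11 - 2 + 6) - 124)² = (-7 - 124)² = (-131)² = 17161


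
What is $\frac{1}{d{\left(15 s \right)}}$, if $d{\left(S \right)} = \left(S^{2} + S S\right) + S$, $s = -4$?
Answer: $\frac{1}{7140} \approx 0.00014006$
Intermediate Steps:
$d{\left(S \right)} = S + 2 S^{2}$ ($d{\left(S \right)} = \left(S^{2} + S^{2}\right) + S = 2 S^{2} + S = S + 2 S^{2}$)
$\frac{1}{d{\left(15 s \right)}} = \frac{1}{15 \left(-4\right) \left(1 + 2 \cdot 15 \left(-4\right)\right)} = \frac{1}{\left(-60\right) \left(1 + 2 \left(-60\right)\right)} = \frac{1}{\left(-60\right) \left(1 - 120\right)} = \frac{1}{\left(-60\right) \left(-119\right)} = \frac{1}{7140}$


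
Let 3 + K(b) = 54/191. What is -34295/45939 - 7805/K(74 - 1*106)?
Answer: 7607332760/2649149 ≈ 2871.6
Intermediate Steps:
K(b) = -519/191 (K(b) = -3 + 54/191 = -519/191)
-34295/45939 - 7805/K(74 - 1*106) = -34295/45939 - 7805/(-519/191) = -34295*1/45939 - 7805*(-191/519) = -34295/45939 + 1490755/519 = 7607332760/2649149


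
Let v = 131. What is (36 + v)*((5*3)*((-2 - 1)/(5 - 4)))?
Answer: -7515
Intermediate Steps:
(36 + v)*((5*3)*((-2 - 1)/(5 - 4))) = (36 + 131)*((5*3)*((-2 - 1)/(5 - 4))) = 167*(15*(-3/1)) = 167*(15*(-3*1)) = 167*(15*(-3)) = 167*(-45) = -7515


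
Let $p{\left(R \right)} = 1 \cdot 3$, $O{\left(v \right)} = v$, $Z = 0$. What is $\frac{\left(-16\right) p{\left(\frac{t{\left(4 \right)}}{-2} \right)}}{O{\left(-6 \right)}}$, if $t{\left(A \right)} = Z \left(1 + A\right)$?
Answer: $8$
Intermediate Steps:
$t{\left(A \right)} = 0$ ($t{\left(A \right)} = 0 \left(1 + A\right) = 0$)
$p{\left(R \right)} = 3$
$\frac{\left(-16\right) p{\left(\frac{t{\left(4 \right)}}{-2} \right)}}{O{\left(-6 \right)}} = \frac{\left(-16\right) 3}{-6} = \left(-48\right) \left(- \frac{1}{6}\right) = 8$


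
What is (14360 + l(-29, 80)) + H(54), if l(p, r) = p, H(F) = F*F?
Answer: 17247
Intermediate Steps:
H(F) = F²
(14360 + l(-29, 80)) + H(54) = (14360 - 29) + 54² = 14331 + 2916 = 17247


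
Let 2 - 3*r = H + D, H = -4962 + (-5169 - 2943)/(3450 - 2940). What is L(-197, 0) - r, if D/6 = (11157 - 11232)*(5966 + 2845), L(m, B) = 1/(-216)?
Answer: -24295971109/18360 ≈ -1.3233e+6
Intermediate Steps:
L(m, B) = -1/216
D = -3964950 (D = 6*((11157 - 11232)*(5966 + 2845)) = 6*(-75*8811) = 6*(-660825) = -3964950)
H = -423122/85 (H = -4962 - 8112/510 = -4962 - 8112*1/510 = -4962 - 1352/85 = -423122/85 ≈ -4977.9)
r = 337444042/255 (r = 2/3 - (-423122/85 - 3964950)/3 = 2/3 - 1/3*(-337443872/85) = 2/3 + 337443872/255 = 337444042/255 ≈ 1.3233e+6)
L(-197, 0) - r = -1/216 - 1*337444042/255 = -1/216 - 337444042/255 = -24295971109/18360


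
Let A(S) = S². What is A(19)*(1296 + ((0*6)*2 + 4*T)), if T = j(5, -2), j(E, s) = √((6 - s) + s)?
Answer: 467856 + 1444*√6 ≈ 4.7139e+5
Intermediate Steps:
j(E, s) = √6
T = √6 ≈ 2.4495
A(19)*(1296 + ((0*6)*2 + 4*T)) = 19²*(1296 + ((0*6)*2 + 4*√6)) = 361*(1296 + (0*2 + 4*√6)) = 361*(1296 + (0 + 4*√6)) = 361*(1296 + 4*√6) = 467856 + 1444*√6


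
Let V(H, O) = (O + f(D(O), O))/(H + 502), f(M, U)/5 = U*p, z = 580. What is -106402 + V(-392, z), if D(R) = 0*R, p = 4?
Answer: -1169204/11 ≈ -1.0629e+5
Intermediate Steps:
D(R) = 0
f(M, U) = 20*U (f(M, U) = 5*(U*4) = 5*(4*U) = 20*U)
V(H, O) = 21*O/(502 + H) (V(H, O) = (O + 20*O)/(H + 502) = (21*O)/(502 + H) = 21*O/(502 + H))
-106402 + V(-392, z) = -106402 + 21*580/(502 - 392) = -106402 + 21*580/110 = -106402 + 21*580*(1/110) = -106402 + 1218/11 = -1169204/11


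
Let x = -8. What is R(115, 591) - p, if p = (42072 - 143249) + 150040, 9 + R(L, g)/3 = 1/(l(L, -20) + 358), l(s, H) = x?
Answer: -17111497/350 ≈ -48890.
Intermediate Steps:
l(s, H) = -8
R(L, g) = -9447/350 (R(L, g) = -27 + 3/(-8 + 358) = -27 + 3/350 = -9447/350)
p = 48863 (p = -101177 + 150040 = 48863)
R(115, 591) - p = -9447/350 - 1*48863 = -9447/350 - 48863 = -17111497/350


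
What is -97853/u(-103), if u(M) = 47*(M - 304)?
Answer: 97853/19129 ≈ 5.1154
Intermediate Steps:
u(M) = -14288 + 47*M (u(M) = 47*(-304 + M) = -14288 + 47*M)
-97853/u(-103) = -97853/(-14288 + 47*(-103)) = -97853/(-14288 - 4841) = -97853/(-19129) = -97853*(-1/19129) = 97853/19129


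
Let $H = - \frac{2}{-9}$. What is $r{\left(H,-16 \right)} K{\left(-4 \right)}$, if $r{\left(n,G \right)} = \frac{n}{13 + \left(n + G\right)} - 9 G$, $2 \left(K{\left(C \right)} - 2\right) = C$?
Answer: $0$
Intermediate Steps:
$K{\left(C \right)} = 2 + \frac{C}{2}$
$H = \frac{2}{9}$ ($H = \left(-2\right) \left(- \frac{1}{9}\right) = \frac{2}{9} \approx 0.22222$)
$r{\left(n,G \right)} = - 9 G + \frac{n}{13 + G + n}$ ($r{\left(n,G \right)} = \frac{n}{13 + \left(G + n\right)} - 9 G = \frac{n}{13 + G + n} - 9 G = - 9 G + \frac{n}{13 + G + n}$)
$r{\left(H,-16 \right)} K{\left(-4 \right)} = \frac{\frac{2}{9} - -1872 - 9 \left(-16\right)^{2} - \left(-144\right) \frac{2}{9}}{13 - 16 + \frac{2}{9}} \left(2 + \frac{1}{2} \left(-4\right)\right) = \frac{\frac{2}{9} + 1872 - 2304 + 32}{- \frac{25}{9}} \left(2 - 2\right) = - \frac{9 \left(\frac{2}{9} + 1872 - 2304 + 32\right)}{25} \cdot 0 = \left(- \frac{9}{25}\right) \left(- \frac{3598}{9}\right) 0 = \frac{3598}{25} \cdot 0 = 0$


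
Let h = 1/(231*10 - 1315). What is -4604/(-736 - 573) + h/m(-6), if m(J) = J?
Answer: 27484571/7814730 ≈ 3.5170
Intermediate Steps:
h = 1/995 (h = 1/(2310 - 1315) = 1/995 ≈ 0.0010050)
-4604/(-736 - 573) + h/m(-6) = -4604/(-736 - 573) + (1/995)/(-6) = -4604/(-1309) + (1/995)*(-⅙) = -4604*(-1/1309) - 1/5970 = 4604/1309 - 1/5970 = 27484571/7814730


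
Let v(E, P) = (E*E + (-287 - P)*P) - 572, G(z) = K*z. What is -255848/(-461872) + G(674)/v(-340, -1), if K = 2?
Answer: 1882841233/3328769238 ≈ 0.56563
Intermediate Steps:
G(z) = 2*z
v(E, P) = -572 + E² + P*(-287 - P) (v(E, P) = (E² + P*(-287 - P)) - 572 = -572 + E² + P*(-287 - P))
-255848/(-461872) + G(674)/v(-340, -1) = -255848/(-461872) + (2*674)/(-572 + (-340)² - 1*(-1)² - 287*(-1)) = -255848*(-1/461872) + 1348/(-572 + 115600 - 1*1 + 287) = 31981/57734 + 1348/(-572 + 115600 - 1 + 287) = 31981/57734 + 1348/115314 = 31981/57734 + 1348*(1/115314) = 31981/57734 + 674/57657 = 1882841233/3328769238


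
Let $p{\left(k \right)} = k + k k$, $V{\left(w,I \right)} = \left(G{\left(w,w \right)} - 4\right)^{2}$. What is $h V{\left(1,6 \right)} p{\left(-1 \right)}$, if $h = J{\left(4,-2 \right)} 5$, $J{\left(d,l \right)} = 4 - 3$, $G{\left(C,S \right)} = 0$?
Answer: $0$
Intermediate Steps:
$J{\left(d,l \right)} = 1$ ($J{\left(d,l \right)} = 4 - 3 = 1$)
$V{\left(w,I \right)} = 16$ ($V{\left(w,I \right)} = \left(0 - 4\right)^{2} = \left(-4\right)^{2} = 16$)
$h = 5$ ($h = 1 \cdot 5 = 5$)
$p{\left(k \right)} = k + k^{2}$
$h V{\left(1,6 \right)} p{\left(-1 \right)} = 5 \cdot 16 \left(- (1 - 1)\right) = 80 \left(\left(-1\right) 0\right) = 80 \cdot 0 = 0$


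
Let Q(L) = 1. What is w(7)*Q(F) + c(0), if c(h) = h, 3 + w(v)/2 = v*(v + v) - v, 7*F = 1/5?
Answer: 176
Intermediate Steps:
F = 1/35 (F = (⅐)/5 = (⅐)*(⅕) = 1/35 ≈ 0.028571)
w(v) = -6 - 2*v + 4*v² (w(v) = -6 + 2*(v*(v + v) - v) = -6 + 2*(v*(2*v) - v) = -6 + 2*(2*v² - v) = -6 + 2*(-v + 2*v²) = -6 + (-2*v + 4*v²) = -6 - 2*v + 4*v²)
w(7)*Q(F) + c(0) = (-6 - 2*7 + 4*7²)*1 + 0 = (-6 - 14 + 4*49)*1 + 0 = (-6 - 14 + 196)*1 + 0 = 176*1 + 0 = 176 + 0 = 176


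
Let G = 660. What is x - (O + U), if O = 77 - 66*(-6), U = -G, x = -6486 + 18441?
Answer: 12142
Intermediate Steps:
x = 11955
U = -660 (U = -1*660 = -660)
O = 473 (O = 77 + 396 = 473)
x - (O + U) = 11955 - (473 - 660) = 11955 - 1*(-187) = 11955 + 187 = 12142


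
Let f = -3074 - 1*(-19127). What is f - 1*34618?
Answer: -18565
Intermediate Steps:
f = 16053 (f = -3074 + 19127 = 16053)
f - 1*34618 = 16053 - 1*34618 = 16053 - 34618 = -18565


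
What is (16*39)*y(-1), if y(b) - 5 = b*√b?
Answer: 3120 - 624*I ≈ 3120.0 - 624.0*I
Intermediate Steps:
y(b) = 5 + b^(3/2) (y(b) = 5 + b*√b = 5 + b^(3/2))
(16*39)*y(-1) = (16*39)*(5 + (-1)^(3/2)) = 624*(5 - I) = 3120 - 624*I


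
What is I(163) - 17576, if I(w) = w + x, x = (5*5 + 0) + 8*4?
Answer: -17356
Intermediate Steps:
x = 57 (x = (25 + 0) + 32 = 25 + 32 = 57)
I(w) = 57 + w (I(w) = w + 57 = 57 + w)
I(163) - 17576 = (57 + 163) - 17576 = 220 - 17576 = -17356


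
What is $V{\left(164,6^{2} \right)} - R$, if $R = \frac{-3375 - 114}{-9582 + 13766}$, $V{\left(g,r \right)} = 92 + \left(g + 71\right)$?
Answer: $\frac{1371657}{4184} \approx 327.83$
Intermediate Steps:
$V{\left(g,r \right)} = 163 + g$ ($V{\left(g,r \right)} = 92 + \left(71 + g\right) = 163 + g$)
$R = - \frac{3489}{4184} \approx -0.83389$
$V{\left(164,6^{2} \right)} - R = \left(163 + 164\right) - - \frac{3489}{4184} = 327 + \frac{3489}{4184} = \frac{1371657}{4184}$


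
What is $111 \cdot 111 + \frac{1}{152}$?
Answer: $\frac{1872793}{152} \approx 12321.0$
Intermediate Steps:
$111 \cdot 111 + \frac{1}{152} = 12321 + \frac{1}{152} = \frac{1872793}{152}$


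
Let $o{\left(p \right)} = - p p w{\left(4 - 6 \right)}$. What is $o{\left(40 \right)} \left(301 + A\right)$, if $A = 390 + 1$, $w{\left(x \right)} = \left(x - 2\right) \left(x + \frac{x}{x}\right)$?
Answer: $-4428800$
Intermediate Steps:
$w{\left(x \right)} = \left(1 + x\right) \left(-2 + x\right)$ ($w{\left(x \right)} = \left(-2 + x\right) \left(x + 1\right) = \left(-2 + x\right) \left(1 + x\right) = \left(1 + x\right) \left(-2 + x\right)$)
$A = 391$
$o{\left(p \right)} = - 4 p^{2}$ ($o{\left(p \right)} = - p p \left(-2 + \left(4 - 6\right)^{2} - \left(4 - 6\right)\right) = - p^{2} \left(-2 + \left(4 - 6\right)^{2} - \left(4 - 6\right)\right) = - p^{2} \left(-2 + \left(-2\right)^{2} - -2\right) = - p^{2} \left(-2 + 4 + 2\right) = - p^{2} \cdot 4 = - 4 p^{2}$)
$o{\left(40 \right)} \left(301 + A\right) = - 4 \cdot 40^{2} \left(301 + 391\right) = \left(-4\right) 1600 \cdot 692 = \left(-6400\right) 692 = -4428800$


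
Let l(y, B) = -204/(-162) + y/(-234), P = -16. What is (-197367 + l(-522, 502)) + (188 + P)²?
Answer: -58890608/351 ≈ -1.6778e+5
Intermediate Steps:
l(y, B) = 34/27 - y/234 (l(y, B) = -204*(-1/162) + y*(-1/234) = 34/27 - y/234)
(-197367 + l(-522, 502)) + (188 + P)² = (-197367 + (34/27 - 1/234*(-522))) + (188 - 16)² = (-197367 + (34/27 + 29/13)) + 172² = (-197367 + 1225/351) + 29584 = -69274592/351 + 29584 = -58890608/351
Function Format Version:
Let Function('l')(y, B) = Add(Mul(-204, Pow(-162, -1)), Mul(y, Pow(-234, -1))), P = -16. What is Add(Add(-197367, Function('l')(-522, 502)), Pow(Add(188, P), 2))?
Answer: Rational(-58890608, 351) ≈ -1.6778e+5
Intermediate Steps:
Function('l')(y, B) = Add(Rational(34, 27), Mul(Rational(-1, 234), y)) (Function('l')(y, B) = Add(Mul(-204, Rational(-1, 162)), Mul(y, Rational(-1, 234))) = Add(Rational(34, 27), Mul(Rational(-1, 234), y)))
Add(Add(-197367, Function('l')(-522, 502)), Pow(Add(188, P), 2)) = Add(Add(-197367, Add(Rational(34, 27), Mul(Rational(-1, 234), -522))), Pow(Add(188, -16), 2)) = Add(Add(-197367, Add(Rational(34, 27), Rational(29, 13))), Pow(172, 2)) = Add(Add(-197367, Rational(1225, 351)), 29584) = Add(Rational(-69274592, 351), 29584) = Rational(-58890608, 351)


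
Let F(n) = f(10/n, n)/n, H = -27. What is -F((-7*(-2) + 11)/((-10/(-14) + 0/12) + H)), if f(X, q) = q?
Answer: -1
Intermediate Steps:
F(n) = 1 (F(n) = n/n = 1)
-F((-7*(-2) + 11)/((-10/(-14) + 0/12) + H)) = -1*1 = -1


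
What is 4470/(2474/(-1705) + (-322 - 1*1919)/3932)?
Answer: -29967148200/13548673 ≈ -2211.8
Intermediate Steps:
4470/(2474/(-1705) + (-322 - 1*1919)/3932) = 4470/(2474*(-1/1705) + (-322 - 1919)*(1/3932)) = 4470/(-2474/1705 - 2241*1/3932) = 4470/(-2474/1705 - 2241/3932) = 4470/(-13548673/6704060) = 4470*(-6704060/13548673) = -29967148200/13548673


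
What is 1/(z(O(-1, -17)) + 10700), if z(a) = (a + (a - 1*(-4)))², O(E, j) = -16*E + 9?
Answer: 1/13616 ≈ 7.3443e-5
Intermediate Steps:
O(E, j) = 9 - 16*E
z(a) = (4 + 2*a)² (z(a) = (a + (a + 4))² = (a + (4 + a))² = (4 + 2*a)²)
1/(z(O(-1, -17)) + 10700) = 1/(4*(2 + (9 - 16*(-1)))² + 10700) = 1/(4*(2 + (9 + 16))² + 10700) = 1/(4*(2 + 25)² + 10700) = 1/(4*27² + 10700) = 1/(4*729 + 10700) = 1/(2916 + 10700) = 1/13616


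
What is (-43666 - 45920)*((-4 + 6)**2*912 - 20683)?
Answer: 1526097510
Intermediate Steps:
(-43666 - 45920)*((-4 + 6)**2*912 - 20683) = -89586*(2**2*912 - 20683) = -89586*(4*912 - 20683) = -89586*(3648 - 20683) = -89586*(-17035) = 1526097510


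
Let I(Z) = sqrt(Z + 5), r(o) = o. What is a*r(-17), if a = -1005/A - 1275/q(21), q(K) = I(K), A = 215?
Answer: 3417/43 + 21675*sqrt(26)/26 ≈ 4330.3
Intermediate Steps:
I(Z) = sqrt(5 + Z)
q(K) = sqrt(5 + K)
a = -201/43 - 1275*sqrt(26)/26 (a = -1005/215 - 1275/sqrt(5 + 21) = -1005*1/215 - 1275*sqrt(26)/26 = -201/43 - 1275*sqrt(26)/26 ≈ -254.72)
a*r(-17) = (-201/43 - 1275*sqrt(26)/26)*(-17) = 3417/43 + 21675*sqrt(26)/26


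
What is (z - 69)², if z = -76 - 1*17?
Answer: 26244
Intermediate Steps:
z = -93 (z = -76 - 17 = -93)
(z - 69)² = (-93 - 69)² = (-162)² = 26244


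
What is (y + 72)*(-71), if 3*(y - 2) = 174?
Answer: -9372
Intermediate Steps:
y = 60 (y = 2 + (1/3)*174 = 2 + 58 = 60)
(y + 72)*(-71) = (60 + 72)*(-71) = 132*(-71) = -9372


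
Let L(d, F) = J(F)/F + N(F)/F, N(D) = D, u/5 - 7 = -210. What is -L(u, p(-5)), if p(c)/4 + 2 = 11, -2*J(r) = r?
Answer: -½ ≈ -0.50000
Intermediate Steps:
u = -1015 (u = 35 + 5*(-210) = 35 - 1050 = -1015)
J(r) = -r/2
p(c) = 36 (p(c) = -8 + 4*11 = -8 + 44 = 36)
L(d, F) = ½ (L(d, F) = (-F/2)/F + F/F = -½ + 1 = ½)
-L(u, p(-5)) = -1*½ = -½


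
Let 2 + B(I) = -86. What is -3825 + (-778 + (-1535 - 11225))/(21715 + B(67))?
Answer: -82736813/21627 ≈ -3825.6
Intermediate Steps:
B(I) = -88 (B(I) = -2 - 86 = -88)
-3825 + (-778 + (-1535 - 11225))/(21715 + B(67)) = -3825 + (-778 + (-1535 - 11225))/(21715 - 88) = -3825 + (-778 - 12760)/21627 = -3825 - 13538*1/21627 = -3825 - 13538/21627 = -82736813/21627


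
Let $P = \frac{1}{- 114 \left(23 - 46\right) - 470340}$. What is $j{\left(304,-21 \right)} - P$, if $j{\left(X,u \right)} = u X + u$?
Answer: $- \frac{2995733789}{467718} \approx -6405.0$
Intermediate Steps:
$j{\left(X,u \right)} = u + X u$ ($j{\left(X,u \right)} = X u + u = u + X u$)
$P = - \frac{1}{467718}$ ($P = \frac{1}{\left(-114\right) \left(-23\right) - 470340} = \frac{1}{2622 - 470340} = \frac{1}{-467718} = - \frac{1}{467718} \approx -2.138 \cdot 10^{-6}$)
$j{\left(304,-21 \right)} - P = - 21 \left(1 + 304\right) - - \frac{1}{467718} = \left(-21\right) 305 + \frac{1}{467718} = -6405 + \frac{1}{467718} = - \frac{2995733789}{467718}$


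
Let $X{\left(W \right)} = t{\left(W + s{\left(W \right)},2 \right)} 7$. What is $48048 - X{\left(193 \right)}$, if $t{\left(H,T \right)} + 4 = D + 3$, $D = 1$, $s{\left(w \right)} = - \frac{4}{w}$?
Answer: $48048$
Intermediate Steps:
$t{\left(H,T \right)} = 0$ ($t{\left(H,T \right)} = -4 + \left(1 + 3\right) = -4 + 4 = 0$)
$X{\left(W \right)} = 0$ ($X{\left(W \right)} = 0 \cdot 7 = 0$)
$48048 - X{\left(193 \right)} = 48048 - 0 = 48048 + 0 = 48048$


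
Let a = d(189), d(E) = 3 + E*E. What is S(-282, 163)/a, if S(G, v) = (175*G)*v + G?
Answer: -670361/2977 ≈ -225.18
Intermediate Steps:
d(E) = 3 + E**2
S(G, v) = G + 175*G*v (S(G, v) = 175*G*v + G = G + 175*G*v)
a = 35724 (a = 3 + 189**2 = 3 + 35721 = 35724)
S(-282, 163)/a = -282*(1 + 175*163)/35724 = -282*(1 + 28525)*(1/35724) = -282*28526*(1/35724) = -8044332*1/35724 = -670361/2977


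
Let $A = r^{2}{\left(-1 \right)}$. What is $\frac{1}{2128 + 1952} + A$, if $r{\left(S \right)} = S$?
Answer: $\frac{4081}{4080} \approx 1.0002$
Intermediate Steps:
$A = 1$ ($A = \left(-1\right)^{2} = 1$)
$\frac{1}{2128 + 1952} + A = \frac{1}{2128 + 1952} + 1 = \frac{1}{4080} + 1 = \frac{4081}{4080}$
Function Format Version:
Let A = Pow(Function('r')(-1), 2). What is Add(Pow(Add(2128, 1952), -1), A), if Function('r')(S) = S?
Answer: Rational(4081, 4080) ≈ 1.0002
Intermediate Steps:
A = 1 (A = Pow(-1, 2) = 1)
Add(Pow(Add(2128, 1952), -1), A) = Add(Pow(Add(2128, 1952), -1), 1) = Add(Pow(4080, -1), 1) = Add(Rational(1, 4080), 1) = Rational(4081, 4080)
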